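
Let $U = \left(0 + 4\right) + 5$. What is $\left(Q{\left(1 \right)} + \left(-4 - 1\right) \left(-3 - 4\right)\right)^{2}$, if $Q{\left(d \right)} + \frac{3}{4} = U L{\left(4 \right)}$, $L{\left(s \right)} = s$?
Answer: $\frac{78961}{16} \approx 4935.1$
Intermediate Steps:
$U = 9$ ($U = 4 + 5 = 9$)
$Q{\left(d \right)} = \frac{141}{4}$ ($Q{\left(d \right)} = - \frac{3}{4} + 9 \cdot 4 = - \frac{3}{4} + 36 = \frac{141}{4}$)
$\left(Q{\left(1 \right)} + \left(-4 - 1\right) \left(-3 - 4\right)\right)^{2} = \left(\frac{141}{4} + \left(-4 - 1\right) \left(-3 - 4\right)\right)^{2} = \left(\frac{141}{4} - -35\right)^{2} = \left(\frac{141}{4} + 35\right)^{2} = \left(\frac{281}{4}\right)^{2} = \frac{78961}{16}$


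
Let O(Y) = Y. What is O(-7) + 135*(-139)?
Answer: -18772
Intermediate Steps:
O(-7) + 135*(-139) = -7 + 135*(-139) = -7 - 18765 = -18772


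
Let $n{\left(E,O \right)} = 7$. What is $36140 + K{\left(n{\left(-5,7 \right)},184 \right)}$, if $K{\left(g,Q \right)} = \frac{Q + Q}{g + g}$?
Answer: $\frac{253164}{7} \approx 36166.0$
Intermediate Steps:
$K{\left(g,Q \right)} = \frac{Q}{g}$ ($K{\left(g,Q \right)} = \frac{2 Q}{2 g} = 2 Q \frac{1}{2 g} = \frac{Q}{g}$)
$36140 + K{\left(n{\left(-5,7 \right)},184 \right)} = 36140 + \frac{184}{7} = \frac{253164}{7}$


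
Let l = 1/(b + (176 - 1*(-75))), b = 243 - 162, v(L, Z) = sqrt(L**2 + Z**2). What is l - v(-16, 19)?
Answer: 1/332 - sqrt(617) ≈ -24.836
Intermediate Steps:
b = 81
l = 1/332 (l = 1/(81 + (176 - 1*(-75))) = 1/(81 + (176 + 75)) = 1/(81 + 251) = 1/332 ≈ 0.0030120)
l - v(-16, 19) = 1/332 - sqrt((-16)**2 + 19**2) = 1/332 - sqrt(256 + 361) = 1/332 - sqrt(617)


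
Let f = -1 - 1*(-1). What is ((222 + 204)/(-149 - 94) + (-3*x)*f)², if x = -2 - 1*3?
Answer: 20164/6561 ≈ 3.0733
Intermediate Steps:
f = 0 (f = -1 + 1 = 0)
x = -5 (x = -2 - 3 = -5)
((222 + 204)/(-149 - 94) + (-3*x)*f)² = ((222 + 204)/(-149 - 94) - 3*(-5)*0)² = (426/(-243) + 15*0)² = (426*(-1/243) + 0)² = (-142/81 + 0)² = (-142/81)² = 20164/6561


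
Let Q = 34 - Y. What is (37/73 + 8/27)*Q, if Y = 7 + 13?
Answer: 22162/1971 ≈ 11.244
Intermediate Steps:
Y = 20
Q = 14 (Q = 34 - 1*20 = 34 - 20 = 14)
(37/73 + 8/27)*Q = (37/73 + 8/27)*14 = (1583/1971)*14 = 22162/1971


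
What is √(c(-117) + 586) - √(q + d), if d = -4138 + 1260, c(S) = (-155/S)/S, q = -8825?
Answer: √8021599/117 - I*√11703 ≈ 24.207 - 108.18*I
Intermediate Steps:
c(S) = -155/S²
d = -2878
√(c(-117) + 586) - √(q + d) = √(-155/(-117)² + 586) - √(-8825 - 2878) = √(-155*1/13689 + 586) - √(-11703) = √(-155/13689 + 586) - I*√11703 = √(8021599/13689) - I*√11703 = √8021599/117 - I*√11703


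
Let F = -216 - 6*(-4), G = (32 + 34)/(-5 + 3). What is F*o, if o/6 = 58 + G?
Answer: -28800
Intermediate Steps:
G = -33 (G = 66/(-2) = 66*(-½) = -33)
F = -192 (F = -216 - (-24) = -216 - 1*(-24) = -216 + 24 = -192)
o = 150 (o = 6*(58 - 33) = 6*25 = 150)
F*o = -192*150 = -28800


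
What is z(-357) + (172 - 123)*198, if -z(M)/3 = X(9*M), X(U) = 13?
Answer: 9663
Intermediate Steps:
z(M) = -39 (z(M) = -3*13 = -39)
z(-357) + (172 - 123)*198 = -39 + (172 - 123)*198 = -39 + 49*198 = -39 + 9702 = 9663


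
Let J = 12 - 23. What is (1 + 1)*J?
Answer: -22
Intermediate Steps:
J = -11
(1 + 1)*J = (1 + 1)*(-11) = 2*(-11) = -22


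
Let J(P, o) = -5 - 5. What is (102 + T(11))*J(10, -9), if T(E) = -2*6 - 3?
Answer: -870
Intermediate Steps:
T(E) = -15 (T(E) = -12 - 3 = -15)
J(P, o) = -10
(102 + T(11))*J(10, -9) = (102 - 15)*(-10) = 87*(-10) = -870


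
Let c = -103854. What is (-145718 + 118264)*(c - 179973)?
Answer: 7792186458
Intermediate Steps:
(-145718 + 118264)*(c - 179973) = (-145718 + 118264)*(-103854 - 179973) = -27454*(-283827) = 7792186458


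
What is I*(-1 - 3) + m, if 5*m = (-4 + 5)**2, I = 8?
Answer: -159/5 ≈ -31.800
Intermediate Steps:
m = 1/5 (m = (-4 + 5)**2/5 = (1/5)*1**2 = (1/5)*1 = 1/5 ≈ 0.20000)
I*(-1 - 3) + m = 8*(-1 - 3) + 1/5 = 8*(-4) + 1/5 = -32 + 1/5 = -159/5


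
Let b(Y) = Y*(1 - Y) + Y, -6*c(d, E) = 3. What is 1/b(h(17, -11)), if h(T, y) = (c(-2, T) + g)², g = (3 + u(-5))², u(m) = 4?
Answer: -16/88454009 ≈ -1.8088e-7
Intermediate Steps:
c(d, E) = -½ (c(d, E) = -⅙*3 = -½)
g = 49 (g = (3 + 4)² = 7² = 49)
h(T, y) = 9409/4 (h(T, y) = (-½ + 49)² = (97/2)² = 9409/4)
b(Y) = Y + Y*(1 - Y)
1/b(h(17, -11)) = 1/(9409*(2 - 1*9409/4)/4) = 1/(9409*(2 - 9409/4)/4) = 1/((9409/4)*(-9401/4)) = 1/(-88454009/16) = -16/88454009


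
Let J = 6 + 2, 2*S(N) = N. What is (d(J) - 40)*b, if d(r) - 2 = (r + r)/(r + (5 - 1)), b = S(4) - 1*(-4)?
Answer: -220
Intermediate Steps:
S(N) = N/2
J = 8
b = 6 (b = (1/2)*4 - 1*(-4) = 2 + 4 = 6)
d(r) = 2 + 2*r/(4 + r) (d(r) = 2 + (r + r)/(r + (5 - 1)) = 2 + (2*r)/(r + 4) = 2 + (2*r)/(4 + r) = 2 + 2*r/(4 + r))
(d(J) - 40)*b = (4*(2 + 8)/(4 + 8) - 40)*6 = (4*10/12 - 40)*6 = (4*(1/12)*10 - 40)*6 = (10/3 - 40)*6 = -110/3*6 = -220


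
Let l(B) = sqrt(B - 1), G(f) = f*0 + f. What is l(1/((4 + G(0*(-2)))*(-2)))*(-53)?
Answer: -159*I*sqrt(2)/4 ≈ -56.215*I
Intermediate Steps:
G(f) = f (G(f) = 0 + f = f)
l(B) = sqrt(-1 + B)
l(1/((4 + G(0*(-2)))*(-2)))*(-53) = sqrt(-1 + 1/((4 + 0*(-2))*(-2)))*(-53) = sqrt(-1 - 1/2/(4 + 0))*(-53) = sqrt(-1 - 1/2/4)*(-53) = sqrt(-1 + (1/4)*(-1/2))*(-53) = sqrt(-1 - 1/8)*(-53) = sqrt(-9/8)*(-53) = (3*I*sqrt(2)/4)*(-53) = -159*I*sqrt(2)/4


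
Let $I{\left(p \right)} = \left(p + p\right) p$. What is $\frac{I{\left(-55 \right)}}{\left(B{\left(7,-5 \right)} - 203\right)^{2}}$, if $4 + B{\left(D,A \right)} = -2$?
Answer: $\frac{50}{361} \approx 0.1385$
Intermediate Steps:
$B{\left(D,A \right)} = -6$ ($B{\left(D,A \right)} = -4 - 2 = -6$)
$I{\left(p \right)} = 2 p^{2}$ ($I{\left(p \right)} = 2 p p = 2 p^{2}$)
$\frac{I{\left(-55 \right)}}{\left(B{\left(7,-5 \right)} - 203\right)^{2}} = \frac{2 \left(-55\right)^{2}}{\left(-6 - 203\right)^{2}} = \frac{2 \cdot 3025}{\left(-209\right)^{2}} = \frac{6050}{43681} = 6050 \cdot \frac{1}{43681} = \frac{50}{361}$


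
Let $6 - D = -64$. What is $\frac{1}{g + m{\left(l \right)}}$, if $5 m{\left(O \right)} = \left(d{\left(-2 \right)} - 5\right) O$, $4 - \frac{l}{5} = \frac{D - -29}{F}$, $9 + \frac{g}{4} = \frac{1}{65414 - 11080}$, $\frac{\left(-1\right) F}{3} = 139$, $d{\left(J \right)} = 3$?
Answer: $- \frac{3776213}{167946116} \approx -0.022485$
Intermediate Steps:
$D = 70$ ($D = 6 - -64 = 6 + 64 = 70$)
$F = -417$ ($F = \left(-3\right) 139 = -417$)
$g = - \frac{978010}{27167}$ ($g = -36 + \frac{4}{65414 - 11080} = -36 + \frac{4}{54334} = -36 + 4 \cdot \frac{1}{54334} = -36 + \frac{2}{27167} = - \frac{978010}{27167} \approx -36.0$)
$l = \frac{2945}{139}$ ($l = 20 - 5 \frac{70 - -29}{-417} = 20 - 5 \left(70 + 29\right) \left(- \frac{1}{417}\right) = 20 - 5 \cdot 99 \left(- \frac{1}{417}\right) = 20 - - \frac{165}{139} = 20 + \frac{165}{139} = \frac{2945}{139} \approx 21.187$)
$m{\left(O \right)} = - \frac{2 O}{5}$ ($m{\left(O \right)} = \frac{\left(3 - 5\right) O}{5} = \frac{\left(-2\right) O}{5} = - \frac{2 O}{5}$)
$\frac{1}{g + m{\left(l \right)}} = \frac{1}{- \frac{978010}{27167} - \frac{1178}{139}} = \frac{1}{- \frac{167946116}{3776213}} = - \frac{3776213}{167946116}$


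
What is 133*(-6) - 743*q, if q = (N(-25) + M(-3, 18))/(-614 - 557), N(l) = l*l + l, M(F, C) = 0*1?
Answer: -488658/1171 ≈ -417.30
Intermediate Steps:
M(F, C) = 0
N(l) = l + l**2 (N(l) = l**2 + l = l + l**2)
q = -600/1171 (q = (-25*(1 - 25) + 0)/(-614 - 557) = (-25*(-24) + 0)/(-1171) = (600 + 0)*(-1/1171) = 600*(-1/1171) = -600/1171 ≈ -0.51238)
133*(-6) - 743*q = 133*(-6) - 743*(-600/1171) = -798 + 445800/1171 = -488658/1171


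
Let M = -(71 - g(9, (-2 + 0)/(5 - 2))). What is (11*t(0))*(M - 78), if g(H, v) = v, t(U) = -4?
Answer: 19756/3 ≈ 6585.3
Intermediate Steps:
M = -215/3 (M = -(71 - (-2 + 0)/(5 - 2)) = -(71 - (-2)/3) = -(71 - 1*(-⅔)) = -(71 + ⅔) = -1*215/3 = -215/3 ≈ -71.667)
(11*t(0))*(M - 78) = (11*(-4))*(-215/3 - 78) = -44*(-449/3) = 19756/3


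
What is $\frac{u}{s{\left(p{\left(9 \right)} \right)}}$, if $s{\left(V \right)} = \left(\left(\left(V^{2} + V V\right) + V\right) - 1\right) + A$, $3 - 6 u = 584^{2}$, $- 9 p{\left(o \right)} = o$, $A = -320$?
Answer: $\frac{341053}{1920} \approx 177.63$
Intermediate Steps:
$p{\left(o \right)} = - \frac{o}{9}$
$u = - \frac{341053}{6}$ ($u = \frac{1}{2} - \frac{584^{2}}{6} = \frac{1}{2} - \frac{170528}{3} = - \frac{341053}{6} \approx -56842.0$)
$s{\left(V \right)} = -321 + V + 2 V^{2}$ ($s{\left(V \right)} = \left(\left(\left(V^{2} + V V\right) + V\right) - 1\right) - 320 = \left(\left(\left(V^{2} + V^{2}\right) + V\right) - 1\right) - 320 = \left(\left(2 V^{2} + V\right) - 1\right) - 320 = \left(\left(V + 2 V^{2}\right) - 1\right) - 320 = \left(-1 + V + 2 V^{2}\right) - 320 = -321 + V + 2 V^{2}$)
$\frac{u}{s{\left(p{\left(9 \right)} \right)}} = - \frac{341053}{6 \left(-321 - 1 + 2 \left(\left(- \frac{1}{9}\right) 9\right)^{2}\right)} = - \frac{341053}{6 \left(-321 - 1 + 2 \left(-1\right)^{2}\right)} = - \frac{341053}{6 \left(-321 - 1 + 2 \cdot 1\right)} = - \frac{341053}{6 \left(-321 - 1 + 2\right)} = - \frac{341053}{6 \left(-320\right)} = \left(- \frac{341053}{6}\right) \left(- \frac{1}{320}\right) = \frac{341053}{1920}$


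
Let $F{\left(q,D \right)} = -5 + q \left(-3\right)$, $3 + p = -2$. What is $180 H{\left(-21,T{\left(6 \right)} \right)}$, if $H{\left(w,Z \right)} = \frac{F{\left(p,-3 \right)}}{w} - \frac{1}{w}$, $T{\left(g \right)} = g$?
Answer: $- \frac{540}{7} \approx -77.143$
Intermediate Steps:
$p = -5$ ($p = -3 - 2 = -5$)
$F{\left(q,D \right)} = -5 - 3 q$
$H{\left(w,Z \right)} = \frac{9}{w}$ ($H{\left(w,Z \right)} = \frac{-5 - -15}{w} - \frac{1}{w} = \frac{-5 + 15}{w} - \frac{1}{w} = \frac{10}{w} - \frac{1}{w} = \frac{9}{w}$)
$180 H{\left(-21,T{\left(6 \right)} \right)} = 180 \frac{9}{-21} = 180 \cdot 9 \left(- \frac{1}{21}\right) = 180 \left(- \frac{3}{7}\right) = - \frac{540}{7}$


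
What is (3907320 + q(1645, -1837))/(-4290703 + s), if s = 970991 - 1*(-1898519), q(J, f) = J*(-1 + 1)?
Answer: -1302440/473731 ≈ -2.7493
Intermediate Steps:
q(J, f) = 0 (q(J, f) = J*0 = 0)
s = 2869510 (s = 970991 + 1898519 = 2869510)
(3907320 + q(1645, -1837))/(-4290703 + s) = (3907320 + 0)/(-4290703 + 2869510) = 3907320/(-1421193) = 3907320*(-1/1421193) = -1302440/473731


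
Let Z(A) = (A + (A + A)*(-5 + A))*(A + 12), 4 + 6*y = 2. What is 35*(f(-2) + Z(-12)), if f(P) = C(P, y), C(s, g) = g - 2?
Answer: -245/3 ≈ -81.667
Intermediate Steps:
y = -⅓ (y = -⅔ + (⅙)*2 = -⅔ + ⅓ = -⅓ ≈ -0.33333)
C(s, g) = -2 + g
f(P) = -7/3 (f(P) = -2 - ⅓ = -7/3)
Z(A) = (12 + A)*(A + 2*A*(-5 + A)) (Z(A) = (A + (2*A)*(-5 + A))*(12 + A) = (A + 2*A*(-5 + A))*(12 + A) = (12 + A)*(A + 2*A*(-5 + A)))
35*(f(-2) + Z(-12)) = 35*(-7/3 - 12*(-108 + 2*(-12)² + 15*(-12))) = 35*(-7/3 - 12*(-108 + 2*144 - 180)) = 35*(-7/3 - 12*(-108 + 288 - 180)) = 35*(-7/3 - 12*0) = 35*(-7/3 + 0) = 35*(-7/3) = -245/3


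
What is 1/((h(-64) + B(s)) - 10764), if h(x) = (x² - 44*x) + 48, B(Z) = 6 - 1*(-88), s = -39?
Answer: -1/3710 ≈ -0.00026954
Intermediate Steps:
B(Z) = 94 (B(Z) = 6 + 88 = 94)
h(x) = 48 + x² - 44*x
1/((h(-64) + B(s)) - 10764) = 1/(((48 + (-64)² - 44*(-64)) + 94) - 10764) = 1/(((48 + 4096 + 2816) + 94) - 10764) = 1/((6960 + 94) - 10764) = 1/(7054 - 10764) = 1/(-3710) = -1/3710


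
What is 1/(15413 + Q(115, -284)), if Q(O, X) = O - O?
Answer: 1/15413 ≈ 6.4880e-5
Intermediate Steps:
Q(O, X) = 0
1/(15413 + Q(115, -284)) = 1/(15413 + 0) = 1/15413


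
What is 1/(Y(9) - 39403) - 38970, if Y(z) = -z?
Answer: -1535885641/39412 ≈ -38970.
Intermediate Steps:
1/(Y(9) - 39403) - 38970 = 1/(-1*9 - 39403) - 38970 = 1/(-9 - 39403) - 38970 = 1/(-39412) - 38970 = -1/39412 - 38970 = -1535885641/39412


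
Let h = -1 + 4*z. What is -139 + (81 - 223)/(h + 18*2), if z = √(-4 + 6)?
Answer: -170797/1193 + 568*√2/1193 ≈ -142.49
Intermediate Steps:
z = √2 ≈ 1.4142
h = -1 + 4*√2 ≈ 4.6569
-139 + (81 - 223)/(h + 18*2) = -139 + (81 - 223)/((-1 + 4*√2) + 18*2) = -139 - 142/((-1 + 4*√2) + 36) = -139 - 142/(35 + 4*√2)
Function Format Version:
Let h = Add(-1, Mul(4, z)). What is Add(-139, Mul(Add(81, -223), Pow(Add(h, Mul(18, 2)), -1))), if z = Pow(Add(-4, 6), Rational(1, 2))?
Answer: Add(Rational(-170797, 1193), Mul(Rational(568, 1193), Pow(2, Rational(1, 2)))) ≈ -142.49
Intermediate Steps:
z = Pow(2, Rational(1, 2)) ≈ 1.4142
h = Add(-1, Mul(4, Pow(2, Rational(1, 2)))) ≈ 4.6569
Add(-139, Mul(Add(81, -223), Pow(Add(h, Mul(18, 2)), -1))) = Add(-139, Mul(Add(81, -223), Pow(Add(Add(-1, Mul(4, Pow(2, Rational(1, 2)))), Mul(18, 2)), -1))) = Add(-139, Mul(-142, Pow(Add(Add(-1, Mul(4, Pow(2, Rational(1, 2)))), 36), -1))) = Add(-139, Mul(-142, Pow(Add(35, Mul(4, Pow(2, Rational(1, 2)))), -1)))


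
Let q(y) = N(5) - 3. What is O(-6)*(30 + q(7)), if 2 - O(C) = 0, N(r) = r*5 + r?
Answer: 114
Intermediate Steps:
N(r) = 6*r (N(r) = 5*r + r = 6*r)
O(C) = 2 (O(C) = 2 - 1*0 = 2 + 0 = 2)
q(y) = 27 (q(y) = 6*5 - 3 = 30 - 3 = 27)
O(-6)*(30 + q(7)) = 2*(30 + 27) = 2*57 = 114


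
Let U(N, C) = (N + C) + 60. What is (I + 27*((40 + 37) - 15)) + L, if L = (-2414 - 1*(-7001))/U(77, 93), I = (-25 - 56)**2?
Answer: 1898637/230 ≈ 8254.9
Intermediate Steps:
U(N, C) = 60 + C + N (U(N, C) = (C + N) + 60 = 60 + C + N)
I = 6561 (I = (-81)**2 = 6561)
L = 4587/230 (L = (-2414 - 1*(-7001))/(60 + 93 + 77) = (-2414 + 7001)/230 = 4587*(1/230) = 4587/230 ≈ 19.943)
(I + 27*((40 + 37) - 15)) + L = (6561 + 27*((40 + 37) - 15)) + 4587/230 = (6561 + 27*(77 - 15)) + 4587/230 = (6561 + 27*62) + 4587/230 = (6561 + 1674) + 4587/230 = 8235 + 4587/230 = 1898637/230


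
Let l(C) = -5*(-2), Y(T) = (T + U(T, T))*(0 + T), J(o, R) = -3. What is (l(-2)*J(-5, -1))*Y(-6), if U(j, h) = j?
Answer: -2160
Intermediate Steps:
Y(T) = 2*T² (Y(T) = (T + T)*(0 + T) = (2*T)*T = 2*T²)
l(C) = 10
(l(-2)*J(-5, -1))*Y(-6) = (10*(-3))*(2*(-6)²) = -60*36 = -30*72 = -2160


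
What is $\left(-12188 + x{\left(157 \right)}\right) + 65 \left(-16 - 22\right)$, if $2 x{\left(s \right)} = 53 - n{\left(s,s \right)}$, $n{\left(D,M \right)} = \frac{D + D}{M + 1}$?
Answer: $- \frac{1155967}{79} \approx -14633.0$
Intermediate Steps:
$n{\left(D,M \right)} = \frac{2 D}{1 + M}$
$x{\left(s \right)} = \frac{53}{2} - \frac{s}{1 + s}$ ($x{\left(s \right)} = \frac{53 - \frac{2 s}{1 + s}}{2} = \frac{53}{2} - \frac{s}{1 + s}$)
$\left(-12188 + x{\left(157 \right)}\right) + 65 \left(-16 - 22\right) = \left(-12188 + \frac{53 + 51 \cdot 157}{2 \left(1 + 157\right)}\right) + 65 \left(-16 - 22\right) = \left(-12188 + \frac{53 + 8007}{2 \cdot 158}\right) + 65 \left(-38\right) = \left(-12188 + \frac{1}{2} \cdot \frac{1}{158} \cdot 8060\right) - 2470 = \left(-12188 + \frac{2015}{79}\right) - 2470 = - \frac{960837}{79} - 2470 = - \frac{1155967}{79}$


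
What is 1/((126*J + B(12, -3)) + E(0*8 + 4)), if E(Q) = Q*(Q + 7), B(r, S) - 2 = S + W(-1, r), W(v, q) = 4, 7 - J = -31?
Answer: 1/4835 ≈ 0.00020683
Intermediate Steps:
J = 38 (J = 7 - 1*(-31) = 7 + 31 = 38)
B(r, S) = 6 + S (B(r, S) = 2 + (S + 4) = 2 + (4 + S) = 6 + S)
E(Q) = Q*(7 + Q)
1/((126*J + B(12, -3)) + E(0*8 + 4)) = 1/((126*38 + (6 - 3)) + (0*8 + 4)*(7 + (0*8 + 4))) = 1/((4788 + 3) + (0 + 4)*(7 + (0 + 4))) = 1/(4791 + 4*(7 + 4)) = 1/(4791 + 4*11) = 1/(4791 + 44) = 1/4835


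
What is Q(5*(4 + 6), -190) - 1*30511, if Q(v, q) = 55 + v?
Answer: -30406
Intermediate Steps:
Q(5*(4 + 6), -190) - 1*30511 = (55 + 5*(4 + 6)) - 1*30511 = (55 + 5*10) - 30511 = (55 + 50) - 30511 = 105 - 30511 = -30406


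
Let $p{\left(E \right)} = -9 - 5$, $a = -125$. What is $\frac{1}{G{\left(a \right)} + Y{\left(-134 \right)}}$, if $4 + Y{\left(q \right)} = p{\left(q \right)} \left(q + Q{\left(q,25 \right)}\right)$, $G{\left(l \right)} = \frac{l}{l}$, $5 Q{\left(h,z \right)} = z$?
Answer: $\frac{1}{1803} \approx 0.00055463$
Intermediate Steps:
$Q{\left(h,z \right)} = \frac{z}{5}$
$p{\left(E \right)} = -14$
$G{\left(l \right)} = 1$
$Y{\left(q \right)} = -74 - 14 q$ ($Y{\left(q \right)} = -4 - 14 \left(q + \frac{1}{5} \cdot 25\right) = -4 - 14 \left(q + 5\right) = -4 - 14 \left(5 + q\right) = -4 - \left(70 + 14 q\right) = -74 - 14 q$)
$\frac{1}{G{\left(a \right)} + Y{\left(-134 \right)}} = \frac{1}{1 - -1802} = \frac{1}{1 + \left(-74 + 1876\right)} = \frac{1}{1 + 1802} = \frac{1}{1803}$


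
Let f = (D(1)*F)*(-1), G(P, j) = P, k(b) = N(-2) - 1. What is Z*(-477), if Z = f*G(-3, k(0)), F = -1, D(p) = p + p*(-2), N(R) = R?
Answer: -1431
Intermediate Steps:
D(p) = -p (D(p) = p - 2*p = -p)
k(b) = -3 (k(b) = -2 - 1 = -3)
f = -1 (f = (-1*1*(-1))*(-1) = -1*(-1)*(-1) = 1*(-1) = -1)
Z = 3 (Z = -1*(-3) = 3)
Z*(-477) = 3*(-477) = -1431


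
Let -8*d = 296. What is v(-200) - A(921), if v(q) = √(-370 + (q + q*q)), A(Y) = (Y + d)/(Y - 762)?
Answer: -884/159 + √39430 ≈ 193.01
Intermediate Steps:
d = -37 (d = -⅛*296 = -37)
A(Y) = (-37 + Y)/(-762 + Y) (A(Y) = (Y - 37)/(Y - 762) = (-37 + Y)/(-762 + Y))
v(q) = √(-370 + q + q²) (v(q) = √(-370 + (q + q²)) = √(-370 + q + q²))
v(-200) - A(921) = √(-370 - 200 + (-200)²) - (-37 + 921)/(-762 + 921) = √(-370 - 200 + 40000) - 884/159 = √39430 - 884/159 = -884/159 + √39430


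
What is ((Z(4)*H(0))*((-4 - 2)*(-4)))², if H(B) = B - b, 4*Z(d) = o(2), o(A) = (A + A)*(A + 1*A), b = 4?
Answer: 147456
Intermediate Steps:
o(A) = 4*A² (o(A) = (2*A)*(A + A) = (2*A)*(2*A) = 4*A²)
Z(d) = 4 (Z(d) = (4*2²)/4 = (4*4)/4 = (¼)*16 = 4)
H(B) = -4 + B (H(B) = B - 1*4 = B - 4 = -4 + B)
((Z(4)*H(0))*((-4 - 2)*(-4)))² = ((4*(-4 + 0))*((-4 - 2)*(-4)))² = ((4*(-4))*(-6*(-4)))² = (-16*24)² = (-384)² = 147456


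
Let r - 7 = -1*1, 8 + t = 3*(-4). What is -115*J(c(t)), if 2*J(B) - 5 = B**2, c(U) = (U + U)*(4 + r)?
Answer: -18400575/2 ≈ -9.2003e+6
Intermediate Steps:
t = -20 (t = -8 + 3*(-4) = -8 - 12 = -20)
r = 6 (r = 7 - 1*1 = 7 - 1 = 6)
c(U) = 20*U (c(U) = (U + U)*(4 + 6) = (2*U)*10 = 20*U)
J(B) = 5/2 + B**2/2
-115*J(c(t)) = -115*(5/2 + (20*(-20))**2/2) = -115*(5/2 + (1/2)*(-400)**2) = -115*(5/2 + (1/2)*160000) = -115*(5/2 + 80000) = -115*160005/2 = -18400575/2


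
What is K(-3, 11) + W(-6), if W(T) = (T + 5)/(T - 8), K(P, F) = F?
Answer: 155/14 ≈ 11.071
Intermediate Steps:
W(T) = (5 + T)/(-8 + T)
K(-3, 11) + W(-6) = 11 + (5 - 6)/(-8 - 6) = 11 - 1/(-14) = 11 - 1/14*(-1) = 11 + 1/14 = 155/14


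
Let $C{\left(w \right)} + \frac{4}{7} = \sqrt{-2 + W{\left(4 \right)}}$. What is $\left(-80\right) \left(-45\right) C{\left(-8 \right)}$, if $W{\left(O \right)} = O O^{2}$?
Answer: $- \frac{14400}{7} + 3600 \sqrt{62} \approx 26289.0$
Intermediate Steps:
$W{\left(O \right)} = O^{3}$
$C{\left(w \right)} = - \frac{4}{7} + \sqrt{62}$ ($C{\left(w \right)} = - \frac{4}{7} + \sqrt{-2 + 4^{3}} = - \frac{4}{7} + \sqrt{-2 + 64} = - \frac{4}{7} + \sqrt{62}$)
$\left(-80\right) \left(-45\right) C{\left(-8 \right)} = \left(-80\right) \left(-45\right) \left(- \frac{4}{7} + \sqrt{62}\right) = 3600 \left(- \frac{4}{7} + \sqrt{62}\right) = - \frac{14400}{7} + 3600 \sqrt{62}$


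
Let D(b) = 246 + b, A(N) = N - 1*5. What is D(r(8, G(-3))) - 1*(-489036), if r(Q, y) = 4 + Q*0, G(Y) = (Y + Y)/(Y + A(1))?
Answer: 489286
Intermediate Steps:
A(N) = -5 + N (A(N) = N - 5 = -5 + N)
G(Y) = 2*Y/(-4 + Y) (G(Y) = (Y + Y)/(Y + (-5 + 1)) = (2*Y)/(Y - 4) = (2*Y)/(-4 + Y) = 2*Y/(-4 + Y))
r(Q, y) = 4 (r(Q, y) = 4 + 0 = 4)
D(r(8, G(-3))) - 1*(-489036) = (246 + 4) - 1*(-489036) = 250 + 489036 = 489286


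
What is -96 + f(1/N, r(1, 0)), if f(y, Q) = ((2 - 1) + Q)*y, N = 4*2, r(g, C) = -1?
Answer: -96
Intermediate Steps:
N = 8
f(y, Q) = y*(1 + Q) (f(y, Q) = (1 + Q)*y = y*(1 + Q))
-96 + f(1/N, r(1, 0)) = -96 + (1 - 1)/8 = -96 + (1/8)*0 = -96 + 0 = -96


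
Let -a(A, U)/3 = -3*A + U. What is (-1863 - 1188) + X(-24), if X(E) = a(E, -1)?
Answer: -3264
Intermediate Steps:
a(A, U) = -3*U + 9*A (a(A, U) = -3*(-3*A + U) = -3*(U - 3*A) = -3*U + 9*A)
X(E) = 3 + 9*E (X(E) = -3*(-1) + 9*E = 3 + 9*E)
(-1863 - 1188) + X(-24) = (-1863 - 1188) + (3 + 9*(-24)) = -3051 + (3 - 216) = -3051 - 213 = -3264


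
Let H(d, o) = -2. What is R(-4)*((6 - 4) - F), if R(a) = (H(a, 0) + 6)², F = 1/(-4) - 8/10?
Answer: 244/5 ≈ 48.800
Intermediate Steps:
F = -21/20 (F = 1*(-¼) - 8*⅒ = -¼ - ⅘ = -21/20 ≈ -1.0500)
R(a) = 16 (R(a) = (-2 + 6)² = 4² = 16)
R(-4)*((6 - 4) - F) = 16*((6 - 4) - 1*(-21/20)) = 16*(2 + 21/20) = 16*(61/20) = 244/5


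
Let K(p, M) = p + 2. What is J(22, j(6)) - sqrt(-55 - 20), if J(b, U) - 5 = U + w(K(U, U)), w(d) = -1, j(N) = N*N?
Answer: 40 - 5*I*sqrt(3) ≈ 40.0 - 8.6602*I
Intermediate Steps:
K(p, M) = 2 + p
j(N) = N**2
J(b, U) = 4 + U (J(b, U) = 5 + (U - 1) = 5 + (-1 + U) = 4 + U)
J(22, j(6)) - sqrt(-55 - 20) = (4 + 6**2) - sqrt(-55 - 20) = (4 + 36) - sqrt(-75) = 40 - 5*I*sqrt(3)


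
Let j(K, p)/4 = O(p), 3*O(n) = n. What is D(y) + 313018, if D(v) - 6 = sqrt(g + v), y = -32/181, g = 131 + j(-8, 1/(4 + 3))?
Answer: 313024 + sqrt(1892833383)/3801 ≈ 3.1304e+5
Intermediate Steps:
O(n) = n/3
j(K, p) = 4*p/3 (j(K, p) = 4*(p/3) = 4*p/3)
g = 2755/21 (g = 131 + 4/(3*(4 + 3)) = 131 + (4/3)/7 = 131 + (4/3)*(1/7) = 131 + 4/21 = 2755/21 ≈ 131.19)
y = -32/181 (y = -32*1/181 = -32/181 ≈ -0.17680)
D(v) = 6 + sqrt(2755/21 + v)
D(y) + 313018 = (6 + sqrt(57855 + 441*(-32/181))/21) + 313018 = (6 + sqrt(57855 - 14112/181)/21) + 313018 = (6 + sqrt(10457643/181)/21) + 313018 = (6 + (sqrt(1892833383)/181)/21) + 313018 = (6 + sqrt(1892833383)/3801) + 313018 = 313024 + sqrt(1892833383)/3801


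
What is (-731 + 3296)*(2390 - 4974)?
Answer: -6627960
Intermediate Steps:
(-731 + 3296)*(2390 - 4974) = 2565*(-2584) = -6627960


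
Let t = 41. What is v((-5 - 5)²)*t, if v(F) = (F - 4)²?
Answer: 377856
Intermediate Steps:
v(F) = (-4 + F)²
v((-5 - 5)²)*t = (-4 + (-5 - 5)²)²*41 = (-4 + (-10)²)²*41 = (-4 + 100)²*41 = 96²*41 = 9216*41 = 377856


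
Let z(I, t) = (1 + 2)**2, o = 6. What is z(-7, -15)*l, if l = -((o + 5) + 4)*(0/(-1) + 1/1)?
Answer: -135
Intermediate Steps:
z(I, t) = 9 (z(I, t) = 3**2 = 9)
l = -15 (l = -((6 + 5) + 4)*(0/(-1) + 1/1) = -(11 + 4)*(0*(-1) + 1*1) = -15*(0 + 1) = -15 ≈ -15.000)
z(-7, -15)*l = 9*(-15) = -135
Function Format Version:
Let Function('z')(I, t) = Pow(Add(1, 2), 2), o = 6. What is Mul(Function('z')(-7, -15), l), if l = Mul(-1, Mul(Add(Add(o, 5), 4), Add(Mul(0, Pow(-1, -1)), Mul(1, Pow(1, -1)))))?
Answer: -135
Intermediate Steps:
Function('z')(I, t) = 9 (Function('z')(I, t) = Pow(3, 2) = 9)
l = -15 (l = Mul(-1, Mul(Add(Add(6, 5), 4), Add(Mul(0, Pow(-1, -1)), Mul(1, Pow(1, -1))))) = Mul(-1, Mul(Add(11, 4), Add(Mul(0, -1), Mul(1, 1)))) = Mul(-1, Mul(15, Add(0, 1))) = Mul(-1, Mul(15, 1)) = Mul(-1, 15) = -15)
Mul(Function('z')(-7, -15), l) = Mul(9, -15) = -135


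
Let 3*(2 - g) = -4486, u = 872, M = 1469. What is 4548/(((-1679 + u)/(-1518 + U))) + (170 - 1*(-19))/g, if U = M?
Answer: 333836251/1208348 ≈ 276.27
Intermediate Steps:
U = 1469
g = 4492/3 (g = 2 - ⅓*(-4486) = 2 + 4486/3 = 4492/3 ≈ 1497.3)
4548/(((-1679 + u)/(-1518 + U))) + (170 - 1*(-19))/g = 4548/(((-1679 + 872)/(-1518 + 1469))) + (170 - 1*(-19))/(4492/3) = 4548/((-807/(-49))) + (170 + 19)*(3/4492) = 4548/((-807*(-1/49))) + 189*(3/4492) = 4548/(807/49) + 567/4492 = 4548*(49/807) + 567/4492 = 74284/269 + 567/4492 = 333836251/1208348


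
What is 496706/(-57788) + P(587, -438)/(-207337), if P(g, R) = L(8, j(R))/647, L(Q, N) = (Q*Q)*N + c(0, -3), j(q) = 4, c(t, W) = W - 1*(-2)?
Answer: -33315826944737/3876044544866 ≈ -8.5953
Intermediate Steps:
c(t, W) = 2 + W (c(t, W) = W + 2 = 2 + W)
L(Q, N) = -1 + N*Q² (L(Q, N) = (Q*Q)*N + (2 - 3) = Q²*N - 1 = N*Q² - 1 = -1 + N*Q²)
P(g, R) = 255/647 (P(g, R) = (-1 + 4*8²)/647 = (-1 + 4*64)*(1/647) = (-1 + 256)*(1/647) = 255*(1/647) = 255/647)
496706/(-57788) + P(587, -438)/(-207337) = 496706/(-57788) + (255/647)/(-207337) = 496706*(-1/57788) + (255/647)*(-1/207337) = -248353/28894 - 255/134147039 = -33315826944737/3876044544866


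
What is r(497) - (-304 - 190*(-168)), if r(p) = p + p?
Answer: -30622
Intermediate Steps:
r(p) = 2*p
r(497) - (-304 - 190*(-168)) = 2*497 - (-304 - 190*(-168)) = 994 - (-304 + 31920) = 994 - 1*31616 = 994 - 31616 = -30622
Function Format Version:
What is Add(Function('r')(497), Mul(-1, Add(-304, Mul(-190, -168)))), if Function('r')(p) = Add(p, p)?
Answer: -30622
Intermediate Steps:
Function('r')(p) = Mul(2, p)
Add(Function('r')(497), Mul(-1, Add(-304, Mul(-190, -168)))) = Add(Mul(2, 497), Mul(-1, Add(-304, Mul(-190, -168)))) = Add(994, Mul(-1, Add(-304, 31920))) = Add(994, Mul(-1, 31616)) = Add(994, -31616) = -30622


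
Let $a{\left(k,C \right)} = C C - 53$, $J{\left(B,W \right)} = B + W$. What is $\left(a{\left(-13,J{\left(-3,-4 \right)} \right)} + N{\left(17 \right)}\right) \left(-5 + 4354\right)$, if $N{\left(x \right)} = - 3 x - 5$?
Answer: $-260940$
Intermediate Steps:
$a{\left(k,C \right)} = -53 + C^{2}$ ($a{\left(k,C \right)} = C^{2} - 53 = -53 + C^{2}$)
$N{\left(x \right)} = -5 - 3 x$
$\left(a{\left(-13,J{\left(-3,-4 \right)} \right)} + N{\left(17 \right)}\right) \left(-5 + 4354\right) = \left(\left(-53 + \left(-3 - 4\right)^{2}\right) - 56\right) \left(-5 + 4354\right) = \left(\left(-53 + \left(-7\right)^{2}\right) - 56\right) 4349 = \left(\left(-53 + 49\right) - 56\right) 4349 = \left(-4 - 56\right) 4349 = \left(-60\right) 4349 = -260940$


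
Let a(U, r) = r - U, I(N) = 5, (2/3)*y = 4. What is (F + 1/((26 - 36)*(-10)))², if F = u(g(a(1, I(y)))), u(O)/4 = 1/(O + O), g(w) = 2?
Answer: 10201/10000 ≈ 1.0201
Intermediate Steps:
y = 6 (y = (3/2)*4 = 6)
u(O) = 2/O (u(O) = 4/(O + O) = 4/((2*O)) = 4*(1/(2*O)) = 2/O)
F = 1 (F = 2/2 = 2*(½) = 1)
(F + 1/((26 - 36)*(-10)))² = (1 + 1/((26 - 36)*(-10)))² = (1 - ⅒/(-10))² = (1 - ⅒*(-⅒))² = (1 + 1/100)² = (101/100)² = 10201/10000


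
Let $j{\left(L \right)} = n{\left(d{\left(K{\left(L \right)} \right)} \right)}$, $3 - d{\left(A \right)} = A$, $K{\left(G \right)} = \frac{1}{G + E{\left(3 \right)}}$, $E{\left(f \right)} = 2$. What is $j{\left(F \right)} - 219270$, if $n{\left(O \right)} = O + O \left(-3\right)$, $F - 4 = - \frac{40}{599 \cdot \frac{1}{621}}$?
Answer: $- \frac{2329369547}{10623} \approx -2.1928 \cdot 10^{5}$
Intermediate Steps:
$K{\left(G \right)} = \frac{1}{2 + G}$ ($K{\left(G \right)} = \frac{1}{G + 2} = \frac{1}{2 + G}$)
$d{\left(A \right)} = 3 - A$
$F = - \frac{22444}{599}$ ($F = 4 - \frac{40}{599 \cdot \frac{1}{621}} = 4 - \frac{40}{\frac{599}{621}} = 4 - \frac{24840}{599} = - \frac{22444}{599} \approx -37.469$)
$n{\left(O \right)} = - 2 O$ ($n{\left(O \right)} = O - 3 O = - 2 O$)
$j{\left(L \right)} = -6 + \frac{2}{2 + L}$ ($j{\left(L \right)} = - 2 \left(3 - \frac{1}{2 + L}\right) = -6 + \frac{2}{2 + L}$)
$j{\left(F \right)} - 219270 = \frac{2 \left(-5 - - \frac{67332}{599}\right)}{2 - \frac{22444}{599}} - 219270 = \frac{2 \left(-5 + \frac{67332}{599}\right)}{- \frac{21246}{599}} - 219270 = 2 \left(- \frac{599}{21246}\right) \frac{64337}{599} - 219270 = - \frac{64337}{10623} - 219270 = - \frac{2329369547}{10623}$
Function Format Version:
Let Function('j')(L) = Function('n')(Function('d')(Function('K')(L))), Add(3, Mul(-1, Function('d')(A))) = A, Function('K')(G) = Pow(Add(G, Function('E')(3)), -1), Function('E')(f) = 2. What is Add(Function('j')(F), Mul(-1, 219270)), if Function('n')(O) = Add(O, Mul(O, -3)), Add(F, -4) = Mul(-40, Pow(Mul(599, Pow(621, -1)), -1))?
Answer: Rational(-2329369547, 10623) ≈ -2.1928e+5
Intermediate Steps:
Function('K')(G) = Pow(Add(2, G), -1) (Function('K')(G) = Pow(Add(G, 2), -1) = Pow(Add(2, G), -1))
Function('d')(A) = Add(3, Mul(-1, A))
F = Rational(-22444, 599) (F = Add(4, Mul(-40, Pow(Mul(599, Pow(621, -1)), -1))) = Add(4, Mul(-40, Pow(Mul(599, Rational(1, 621)), -1))) = Add(4, Mul(-40, Pow(Rational(599, 621), -1))) = Add(4, Mul(-40, Rational(621, 599))) = Add(4, Rational(-24840, 599)) = Rational(-22444, 599) ≈ -37.469)
Function('n')(O) = Mul(-2, O) (Function('n')(O) = Add(O, Mul(-3, O)) = Mul(-2, O))
Function('j')(L) = Add(-6, Mul(2, Pow(Add(2, L), -1))) (Function('j')(L) = Mul(-2, Add(3, Mul(-1, Pow(Add(2, L), -1)))) = Add(-6, Mul(2, Pow(Add(2, L), -1))))
Add(Function('j')(F), Mul(-1, 219270)) = Add(Mul(2, Pow(Add(2, Rational(-22444, 599)), -1), Add(-5, Mul(-3, Rational(-22444, 599)))), Mul(-1, 219270)) = Add(Mul(2, Pow(Rational(-21246, 599), -1), Add(-5, Rational(67332, 599))), -219270) = Add(Mul(2, Rational(-599, 21246), Rational(64337, 599)), -219270) = Add(Rational(-64337, 10623), -219270) = Rational(-2329369547, 10623)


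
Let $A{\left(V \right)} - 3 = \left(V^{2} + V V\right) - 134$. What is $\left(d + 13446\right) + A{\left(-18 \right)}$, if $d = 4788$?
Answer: $18751$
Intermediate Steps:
$A{\left(V \right)} = -131 + 2 V^{2}$ ($A{\left(V \right)} = 3 - \left(134 - V^{2} - V V\right) = 3 + \left(\left(V^{2} + V^{2}\right) - 134\right) = 3 + \left(2 V^{2} - 134\right) = 3 + \left(-134 + 2 V^{2}\right) = -131 + 2 V^{2}$)
$\left(d + 13446\right) + A{\left(-18 \right)} = \left(4788 + 13446\right) - \left(131 - 2 \left(-18\right)^{2}\right) = 18234 + \left(-131 + 2 \cdot 324\right) = 18234 + \left(-131 + 648\right) = 18234 + 517 = 18751$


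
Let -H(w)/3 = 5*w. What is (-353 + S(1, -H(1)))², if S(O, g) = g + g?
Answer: 104329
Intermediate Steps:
H(w) = -15*w
S(O, g) = 2*g
(-353 + S(1, -H(1)))² = (-353 + 2*(-(-15)))² = (-353 + 2*(-1*(-15)))² = (-353 + 2*15)² = (-353 + 30)² = (-323)² = 104329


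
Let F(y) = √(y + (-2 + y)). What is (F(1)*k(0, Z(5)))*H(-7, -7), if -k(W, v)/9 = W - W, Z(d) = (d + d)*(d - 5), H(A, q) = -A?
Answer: 0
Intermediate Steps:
Z(d) = 2*d*(-5 + d) (Z(d) = (2*d)*(-5 + d) = 2*d*(-5 + d))
k(W, v) = 0 (k(W, v) = -9*(W - W) = -9*0 = 0)
F(y) = √(-2 + 2*y)
(F(1)*k(0, Z(5)))*H(-7, -7) = (√(-2 + 2*1)*0)*(-1*(-7)) = (√(-2 + 2)*0)*7 = (√0*0)*7 = (0*0)*7 = 0*7 = 0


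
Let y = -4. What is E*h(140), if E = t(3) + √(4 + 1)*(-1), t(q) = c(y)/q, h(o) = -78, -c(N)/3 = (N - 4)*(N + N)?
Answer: 4992 + 78*√5 ≈ 5166.4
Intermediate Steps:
c(N) = -6*N*(-4 + N) (c(N) = -3*(N - 4)*(N + N) = -3*(-4 + N)*2*N = -6*N*(-4 + N))
t(q) = -192/q (t(q) = (6*(-4)*(4 - 1*(-4)))/q = (6*(-4)*(4 + 4))/q = (6*(-4)*8)/q = -192/q)
E = -64 - √5 (E = -192/3 + √(4 + 1)*(-1) = -192*⅓ + √5*(-1) = -64 - √5 ≈ -66.236)
E*h(140) = (-64 - √5)*(-78) = 4992 + 78*√5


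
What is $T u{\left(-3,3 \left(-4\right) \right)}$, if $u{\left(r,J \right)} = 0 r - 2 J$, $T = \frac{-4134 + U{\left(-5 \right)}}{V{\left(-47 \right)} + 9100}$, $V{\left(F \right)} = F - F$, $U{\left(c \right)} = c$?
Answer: $- \frac{24834}{2275} \approx -10.916$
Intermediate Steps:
$V{\left(F \right)} = 0$
$T = - \frac{4139}{9100}$ ($T = \frac{-4134 - 5}{0 + 9100} = - \frac{4139}{9100} \approx -0.45483$)
$u{\left(r,J \right)} = - 2 J$ ($u{\left(r,J \right)} = 0 - 2 J = - 2 J$)
$T u{\left(-3,3 \left(-4\right) \right)} = - \frac{4139 \left(- 2 \cdot 3 \left(-4\right)\right)}{9100} = - \frac{4139 \left(\left(-2\right) \left(-12\right)\right)}{9100} = \left(- \frac{4139}{9100}\right) 24 = - \frac{24834}{2275}$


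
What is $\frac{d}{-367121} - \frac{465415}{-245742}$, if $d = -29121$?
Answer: $\frac{178019872997}{90217048782} \approx 1.9732$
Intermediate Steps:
$\frac{d}{-367121} - \frac{465415}{-245742} = - \frac{29121}{-367121} - \frac{465415}{-245742} = \left(-29121\right) \left(- \frac{1}{367121}\right) - - \frac{465415}{245742} = \frac{29121}{367121} + \frac{465415}{245742} = \frac{178019872997}{90217048782}$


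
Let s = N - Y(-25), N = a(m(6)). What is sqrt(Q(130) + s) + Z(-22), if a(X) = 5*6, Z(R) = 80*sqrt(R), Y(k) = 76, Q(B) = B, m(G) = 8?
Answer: 2*sqrt(21) + 80*I*sqrt(22) ≈ 9.1651 + 375.23*I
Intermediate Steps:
a(X) = 30
N = 30
s = -46 (s = 30 - 1*76 = 30 - 76 = -46)
sqrt(Q(130) + s) + Z(-22) = sqrt(130 - 46) + 80*sqrt(-22) = sqrt(84) + 80*(I*sqrt(22)) = 2*sqrt(21) + 80*I*sqrt(22)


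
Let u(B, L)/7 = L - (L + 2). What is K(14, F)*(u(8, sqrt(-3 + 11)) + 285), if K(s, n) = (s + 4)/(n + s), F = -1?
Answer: 4878/13 ≈ 375.23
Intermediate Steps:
K(s, n) = (4 + s)/(n + s)
u(B, L) = -14 (u(B, L) = 7*(L - (L + 2)) = 7*(L - (2 + L)) = 7*(L + (-2 - L)) = 7*(-2) = -14)
K(14, F)*(u(8, sqrt(-3 + 11)) + 285) = ((4 + 14)/(-1 + 14))*(-14 + 285) = (18/13)*271 = 4878/13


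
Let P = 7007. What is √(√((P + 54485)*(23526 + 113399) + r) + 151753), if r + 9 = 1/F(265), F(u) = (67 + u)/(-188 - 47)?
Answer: √(4181705668 + 166*√232015790840091)/166 ≈ 493.47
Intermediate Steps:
F(u) = -67/235 - u/235 (F(u) = (67 + u)/(-235) = (67 + u)*(-1/235) = -67/235 - u/235)
r = -3223/332 (r = -9 + 1/(-67/235 - 1/235*265) = -9 + 1/(-67/235 - 53/47) = -9 + 1/(-332/235) = -9 - 235/332 = -3223/332 ≈ -9.7078)
√(√((P + 54485)*(23526 + 113399) + r) + 151753) = √(√((7007 + 54485)*(23526 + 113399) - 3223/332) + 151753) = √(√(61492*136925 - 3223/332) + 151753) = √(√(8419792100 - 3223/332) + 151753) = √(√(2795370973977/332) + 151753) = √(√232015790840091/166 + 151753) = √(151753 + √232015790840091/166)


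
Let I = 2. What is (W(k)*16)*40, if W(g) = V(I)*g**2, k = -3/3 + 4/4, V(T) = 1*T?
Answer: 0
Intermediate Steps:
V(T) = T
k = 0 (k = -3*1/3 + 4*(1/4) = -1 + 1 = 0)
W(g) = 2*g**2
(W(k)*16)*40 = ((2*0**2)*16)*40 = ((2*0)*16)*40 = (0*16)*40 = 0*40 = 0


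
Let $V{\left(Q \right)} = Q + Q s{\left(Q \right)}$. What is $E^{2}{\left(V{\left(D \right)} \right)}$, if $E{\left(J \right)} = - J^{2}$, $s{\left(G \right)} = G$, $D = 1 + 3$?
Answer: $160000$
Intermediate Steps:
$D = 4$
$V{\left(Q \right)} = Q + Q^{2}$ ($V{\left(Q \right)} = Q + Q Q = Q + Q^{2}$)
$E^{2}{\left(V{\left(D \right)} \right)} = \left(- \left(4 \left(1 + 4\right)\right)^{2}\right)^{2} = \left(- \left(4 \cdot 5\right)^{2}\right)^{2} = \left(- 20^{2}\right)^{2} = \left(\left(-1\right) 400\right)^{2} = \left(-400\right)^{2} = 160000$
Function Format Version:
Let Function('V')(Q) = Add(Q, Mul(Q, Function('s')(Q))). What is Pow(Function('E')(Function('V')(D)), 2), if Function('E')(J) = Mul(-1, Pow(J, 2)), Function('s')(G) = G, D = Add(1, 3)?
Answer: 160000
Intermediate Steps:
D = 4
Function('V')(Q) = Add(Q, Pow(Q, 2)) (Function('V')(Q) = Add(Q, Mul(Q, Q)) = Add(Q, Pow(Q, 2)))
Pow(Function('E')(Function('V')(D)), 2) = Pow(Mul(-1, Pow(Mul(4, Add(1, 4)), 2)), 2) = Pow(Mul(-1, Pow(Mul(4, 5), 2)), 2) = Pow(Mul(-1, Pow(20, 2)), 2) = Pow(Mul(-1, 400), 2) = Pow(-400, 2) = 160000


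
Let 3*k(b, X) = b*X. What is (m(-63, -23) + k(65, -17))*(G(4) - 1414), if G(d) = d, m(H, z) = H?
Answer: 608180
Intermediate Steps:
k(b, X) = X*b/3 (k(b, X) = (b*X)/3 = (X*b)/3 = X*b/3)
(m(-63, -23) + k(65, -17))*(G(4) - 1414) = (-63 + (⅓)*(-17)*65)*(4 - 1414) = (-63 - 1105/3)*(-1410) = -1294/3*(-1410) = 608180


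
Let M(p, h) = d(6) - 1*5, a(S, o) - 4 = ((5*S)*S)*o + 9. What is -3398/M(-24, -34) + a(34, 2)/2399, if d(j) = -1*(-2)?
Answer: 8186521/7197 ≈ 1137.5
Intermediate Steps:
d(j) = 2
a(S, o) = 13 + 5*o*S**2 (a(S, o) = 4 + (((5*S)*S)*o + 9) = 4 + ((5*S**2)*o + 9) = 4 + (5*o*S**2 + 9) = 4 + (9 + 5*o*S**2) = 13 + 5*o*S**2)
M(p, h) = -3 (M(p, h) = 2 - 1*5 = 2 - 5 = -3)
-3398/M(-24, -34) + a(34, 2)/2399 = -3398/(-3) + (13 + 5*2*34**2)/2399 = -3398*(-1/3) + (13 + 5*2*1156)*(1/2399) = 3398/3 + (13 + 11560)*(1/2399) = 3398/3 + 11573*(1/2399) = 3398/3 + 11573/2399 = 8186521/7197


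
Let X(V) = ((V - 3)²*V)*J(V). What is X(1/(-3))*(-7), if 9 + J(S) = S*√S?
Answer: -700/3 - 700*I*√3/243 ≈ -233.33 - 4.9894*I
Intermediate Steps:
J(S) = -9 + S^(3/2) (J(S) = -9 + S*√S = -9 + S^(3/2))
X(V) = V*(-3 + V)²*(-9 + V^(3/2)) (X(V) = ((V - 3)²*V)*(-9 + V^(3/2)) = ((-3 + V)²*V)*(-9 + V^(3/2)) = (V*(-3 + V)²)*(-9 + V^(3/2)) = V*(-3 + V)²*(-9 + V^(3/2)))
X(1/(-3))*(-7) = ((-3 + 1/(-3))²*(-9 + (1/(-3))^(3/2))/(-3))*(-7) = -(-3 - ⅓)²*(-9 + (-⅓)^(3/2))/3*(-7) = -(-10/3)²*(-9 - I*√3/9)/3*(-7) = -⅓*100/9*(-9 - I*√3/9)*(-7) = (100/3 + 100*I*√3/243)*(-7) = -700/3 - 700*I*√3/243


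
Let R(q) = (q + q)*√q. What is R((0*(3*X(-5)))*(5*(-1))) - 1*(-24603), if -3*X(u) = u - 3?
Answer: 24603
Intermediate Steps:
X(u) = 1 - u/3 (X(u) = -(u - 3)/3 = -(-3 + u)/3 = 1 - u/3)
R(q) = 2*q^(3/2) (R(q) = (2*q)*√q = 2*q^(3/2))
R((0*(3*X(-5)))*(5*(-1))) - 1*(-24603) = 2*((0*(3*(1 - ⅓*(-5))))*(5*(-1)))^(3/2) - 1*(-24603) = 2*((0*(3*(1 + 5/3)))*(-5))^(3/2) + 24603 = 2*((0*(3*(8/3)))*(-5))^(3/2) + 24603 = 2*((0*8)*(-5))^(3/2) + 24603 = 2*(0*(-5))^(3/2) + 24603 = 2*0^(3/2) + 24603 = 2*0 + 24603 = 0 + 24603 = 24603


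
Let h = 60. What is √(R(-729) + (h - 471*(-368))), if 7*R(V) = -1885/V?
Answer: √6193605943/189 ≈ 416.40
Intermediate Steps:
R(V) = -1885/(7*V) (R(V) = (-1885/V)/7 = -1885/(7*V))
√(R(-729) + (h - 471*(-368))) = √(-1885/7/(-729) + (60 - 471*(-368))) = √(-1885/7*(-1/729) + (60 + 173328)) = √(1885/5103 + 173388) = √(884800849/5103) = √6193605943/189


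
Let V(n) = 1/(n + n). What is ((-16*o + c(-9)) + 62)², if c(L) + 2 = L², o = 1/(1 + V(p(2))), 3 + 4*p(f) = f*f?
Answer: 165649/9 ≈ 18405.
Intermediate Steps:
p(f) = -¾ + f²/4 (p(f) = -¾ + (f*f)/4 = -¾ + f²/4)
V(n) = 1/(2*n)
o = ⅓ (o = 1/(1 + 1/(2*(-¾ + (¼)*2²))) = 1/(1 + 1/(2*(-¾ + (¼)*4))) = 1/(1 + 1/(2*(-¾ + 1))) = 1/(1 + 1/(2*(¼))) = 1/(1 + (½)*4) = 1/(1 + 2) = 1/3 = ⅓ ≈ 0.33333)
c(L) = -2 + L²
((-16*o + c(-9)) + 62)² = ((-16*⅓ + (-2 + (-9)²)) + 62)² = ((-16/3 + (-2 + 81)) + 62)² = ((-16/3 + 79) + 62)² = (221/3 + 62)² = (407/3)² = 165649/9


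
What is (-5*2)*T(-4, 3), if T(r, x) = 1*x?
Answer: -30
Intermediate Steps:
T(r, x) = x
(-5*2)*T(-4, 3) = -5*2*3 = -10*3 = -30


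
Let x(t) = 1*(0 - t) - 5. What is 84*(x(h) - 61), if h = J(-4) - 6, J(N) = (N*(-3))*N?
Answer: -1008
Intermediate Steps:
J(N) = -3*N² (J(N) = (-3*N)*N = -3*N²)
h = -54 (h = -3*(-4)² - 6 = -3*16 - 6 = -48 - 6 = -54)
x(t) = -5 - t (x(t) = 1*(-t) - 5 = -t - 5 = -5 - t)
84*(x(h) - 61) = 84*((-5 - 1*(-54)) - 61) = 84*((-5 + 54) - 61) = 84*(49 - 61) = 84*(-12) = -1008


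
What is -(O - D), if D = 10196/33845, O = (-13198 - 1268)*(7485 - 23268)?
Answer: -7727384725714/33845 ≈ -2.2832e+8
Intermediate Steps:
O = 228316878 (O = -14466*(-15783) = 228316878)
D = 10196/33845 (D = 10196*(1/33845) = 10196/33845 ≈ 0.30126)
-(O - D) = -(228316878 - 1*10196/33845) = -(228316878 - 10196/33845) = -1*7727384725714/33845 = -7727384725714/33845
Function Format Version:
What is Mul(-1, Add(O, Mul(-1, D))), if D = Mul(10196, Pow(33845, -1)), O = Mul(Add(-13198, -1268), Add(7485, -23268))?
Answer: Rational(-7727384725714, 33845) ≈ -2.2832e+8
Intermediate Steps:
O = 228316878 (O = Mul(-14466, -15783) = 228316878)
D = Rational(10196, 33845) (D = Mul(10196, Rational(1, 33845)) = Rational(10196, 33845) ≈ 0.30126)
Mul(-1, Add(O, Mul(-1, D))) = Mul(-1, Add(228316878, Mul(-1, Rational(10196, 33845)))) = Mul(-1, Add(228316878, Rational(-10196, 33845))) = Mul(-1, Rational(7727384725714, 33845)) = Rational(-7727384725714, 33845)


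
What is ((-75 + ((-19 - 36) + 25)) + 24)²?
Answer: 6561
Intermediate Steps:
((-75 + ((-19 - 36) + 25)) + 24)² = ((-75 + (-55 + 25)) + 24)² = ((-75 - 30) + 24)² = (-105 + 24)² = (-81)² = 6561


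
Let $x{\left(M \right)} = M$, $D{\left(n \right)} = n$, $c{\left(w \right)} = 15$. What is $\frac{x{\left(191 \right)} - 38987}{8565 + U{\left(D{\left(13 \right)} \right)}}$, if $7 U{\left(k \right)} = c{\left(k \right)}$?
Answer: $- \frac{45262}{9995} \approx -4.5285$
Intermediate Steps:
$U{\left(k \right)} = \frac{15}{7}$ ($U{\left(k \right)} = \frac{1}{7} \cdot 15 = \frac{15}{7}$)
$\frac{x{\left(191 \right)} - 38987}{8565 + U{\left(D{\left(13 \right)} \right)}} = \frac{191 - 38987}{8565 + \frac{15}{7}} = - \frac{38796}{\frac{59970}{7}} = \left(-38796\right) \frac{7}{59970} = - \frac{45262}{9995}$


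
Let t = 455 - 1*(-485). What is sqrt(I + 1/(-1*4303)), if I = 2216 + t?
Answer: sqrt(58435888901)/4303 ≈ 56.178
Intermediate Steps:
t = 940 (t = 455 + 485 = 940)
I = 3156 (I = 2216 + 940 = 3156)
sqrt(I + 1/(-1*4303)) = sqrt(3156 + 1/(-1*4303)) = sqrt(3156 + 1/(-4303)) = sqrt(3156 - 1/4303) = sqrt(13580267/4303) = sqrt(58435888901)/4303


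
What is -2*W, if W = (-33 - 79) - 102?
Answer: 428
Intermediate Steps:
W = -214 (W = -112 - 102 = -214)
-2*W = -2*(-214) = 428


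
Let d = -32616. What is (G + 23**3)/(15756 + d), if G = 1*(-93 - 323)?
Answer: -3917/5620 ≈ -0.69697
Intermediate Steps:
G = -416 (G = 1*(-416) = -416)
(G + 23**3)/(15756 + d) = (-416 + 23**3)/(15756 - 32616) = (-416 + 12167)/(-16860) = 11751*(-1/16860) = -3917/5620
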